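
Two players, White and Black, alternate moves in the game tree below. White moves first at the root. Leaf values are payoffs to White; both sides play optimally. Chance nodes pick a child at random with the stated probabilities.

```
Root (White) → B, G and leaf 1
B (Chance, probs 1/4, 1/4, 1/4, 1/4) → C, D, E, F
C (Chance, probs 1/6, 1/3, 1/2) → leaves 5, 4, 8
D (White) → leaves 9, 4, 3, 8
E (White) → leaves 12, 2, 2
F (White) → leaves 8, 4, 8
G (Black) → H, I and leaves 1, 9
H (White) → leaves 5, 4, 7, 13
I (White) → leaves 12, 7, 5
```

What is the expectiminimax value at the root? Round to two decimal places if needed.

8.79

C (Chance): 1/6·5 + 1/3·4 + 1/2·8 = 6.17
D (White): max(9, 4, 3, 8) = 9
E (White): max(12, 2, 2) = 12
F (White): max(8, 4, 8) = 8
B (Chance): 1/4·6.17 + 1/4·9 + 1/4·12 + 1/4·8 = 8.79
H (White): max(5, 4, 7, 13) = 13
I (White): max(12, 7, 5) = 12
G (Black): min(13, 12, 1, 9) = 1
Root (White): max(8.79, 1, 1) = 8.79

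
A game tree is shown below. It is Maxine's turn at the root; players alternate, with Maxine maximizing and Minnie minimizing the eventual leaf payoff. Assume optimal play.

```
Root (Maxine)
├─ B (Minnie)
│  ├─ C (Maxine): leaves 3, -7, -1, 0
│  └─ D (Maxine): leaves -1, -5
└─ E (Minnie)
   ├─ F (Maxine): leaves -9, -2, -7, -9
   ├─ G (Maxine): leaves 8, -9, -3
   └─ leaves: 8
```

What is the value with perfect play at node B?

C: max(3, -7, -1, 0) = 3
D: max(-1, -5) = -1
B: min(3, -1) = -1

-1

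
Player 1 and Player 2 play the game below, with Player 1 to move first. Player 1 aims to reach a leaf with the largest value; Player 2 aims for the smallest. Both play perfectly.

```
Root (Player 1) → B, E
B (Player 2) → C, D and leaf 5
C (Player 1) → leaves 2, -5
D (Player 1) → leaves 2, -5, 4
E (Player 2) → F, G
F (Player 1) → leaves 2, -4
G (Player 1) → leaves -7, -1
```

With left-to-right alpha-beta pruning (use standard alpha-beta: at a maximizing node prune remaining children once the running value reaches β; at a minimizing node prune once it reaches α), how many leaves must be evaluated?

C [α=-∞,β=+∞]: v=2
D [α=-∞,β=2]: v=2 after child 1 ≥ β → β-cutoff, skip 2
B [α=-∞,β=+∞]: v=2
F [α=2,β=+∞]: v=2
E [α=2,β=+∞]: v=2 after child 1 ≤ α → α-cutoff, skip 1
Root [α=-∞,β=+∞]: v=2
Leaves evaluated: 6 of 10.

6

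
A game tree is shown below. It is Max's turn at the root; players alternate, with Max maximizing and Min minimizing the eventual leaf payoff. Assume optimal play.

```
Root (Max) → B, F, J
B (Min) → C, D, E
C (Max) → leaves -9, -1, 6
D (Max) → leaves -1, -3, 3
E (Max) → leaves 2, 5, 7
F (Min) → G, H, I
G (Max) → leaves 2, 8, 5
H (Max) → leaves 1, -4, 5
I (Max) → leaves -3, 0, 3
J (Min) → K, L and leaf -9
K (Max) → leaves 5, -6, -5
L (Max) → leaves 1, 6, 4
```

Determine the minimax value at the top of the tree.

3

C (Max): max(-9, -1, 6) = 6
D (Max): max(-1, -3, 3) = 3
E (Max): max(2, 5, 7) = 7
B (Min): min(6, 3, 7) = 3
G (Max): max(2, 8, 5) = 8
H (Max): max(1, -4, 5) = 5
I (Max): max(-3, 0, 3) = 3
F (Min): min(8, 5, 3) = 3
K (Max): max(5, -6, -5) = 5
L (Max): max(1, 6, 4) = 6
J (Min): min(5, 6, -9) = -9
Root (Max): max(3, 3, -9) = 3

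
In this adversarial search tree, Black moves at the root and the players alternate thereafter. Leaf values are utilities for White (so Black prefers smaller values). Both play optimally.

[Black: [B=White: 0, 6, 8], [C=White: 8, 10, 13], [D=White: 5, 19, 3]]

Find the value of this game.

8

B (White): max(0, 6, 8) = 8
C (White): max(8, 10, 13) = 13
D (White): max(5, 19, 3) = 19
Root (Black): min(8, 13, 19) = 8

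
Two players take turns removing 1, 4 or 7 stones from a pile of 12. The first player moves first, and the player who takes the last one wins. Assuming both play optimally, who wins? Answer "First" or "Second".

Mark each pile size as W (mover wins) or L (mover loses):
i:   0  1  2  3  4  5  6  7  8  9 10 11 12
     L  W  L  W  W  L  W  W  L  W  L  W  W
Position 12 is W, so the first player wins.

First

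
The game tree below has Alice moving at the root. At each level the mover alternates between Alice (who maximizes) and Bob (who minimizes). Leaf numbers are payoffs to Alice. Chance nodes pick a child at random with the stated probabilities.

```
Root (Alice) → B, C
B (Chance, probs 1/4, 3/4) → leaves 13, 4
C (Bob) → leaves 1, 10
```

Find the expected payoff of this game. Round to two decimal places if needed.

6.25

B (Chance): 1/4·13 + 3/4·4 = 6.25
C (Bob): min(1, 10) = 1
Root (Alice): max(6.25, 1) = 6.25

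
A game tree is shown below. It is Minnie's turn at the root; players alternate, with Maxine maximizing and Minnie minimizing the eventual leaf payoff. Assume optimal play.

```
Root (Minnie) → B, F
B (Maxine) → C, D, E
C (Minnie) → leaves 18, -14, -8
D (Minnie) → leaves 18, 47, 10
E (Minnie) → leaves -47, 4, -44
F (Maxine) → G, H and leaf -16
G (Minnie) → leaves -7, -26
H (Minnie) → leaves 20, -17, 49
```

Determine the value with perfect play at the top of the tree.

-16

C (Minnie): min(18, -14, -8) = -14
D (Minnie): min(18, 47, 10) = 10
E (Minnie): min(-47, 4, -44) = -47
B (Maxine): max(-14, 10, -47) = 10
G (Minnie): min(-7, -26) = -26
H (Minnie): min(20, -17, 49) = -17
F (Maxine): max(-26, -17, -16) = -16
Root (Minnie): min(10, -16) = -16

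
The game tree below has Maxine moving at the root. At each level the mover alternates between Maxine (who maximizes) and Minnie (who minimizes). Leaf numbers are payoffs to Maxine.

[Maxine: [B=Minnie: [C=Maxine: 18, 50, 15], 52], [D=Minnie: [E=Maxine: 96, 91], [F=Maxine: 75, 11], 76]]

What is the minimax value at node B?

50

C: max(18, 50, 15) = 50
B: min(50, 52) = 50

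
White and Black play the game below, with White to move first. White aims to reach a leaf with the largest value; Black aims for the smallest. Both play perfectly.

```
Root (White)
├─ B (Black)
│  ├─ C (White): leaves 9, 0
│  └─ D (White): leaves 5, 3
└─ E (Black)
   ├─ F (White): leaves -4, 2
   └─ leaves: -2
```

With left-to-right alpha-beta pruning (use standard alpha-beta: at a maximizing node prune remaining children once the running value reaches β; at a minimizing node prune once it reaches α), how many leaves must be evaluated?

C [α=-∞,β=+∞]: v=9
D [α=-∞,β=9]: v=5
B [α=-∞,β=+∞]: v=5
F [α=5,β=+∞]: v=2
E [α=5,β=+∞]: v=2 after child 1 ≤ α → α-cutoff, skip 1
Root [α=-∞,β=+∞]: v=5
Leaves evaluated: 6 of 7.

6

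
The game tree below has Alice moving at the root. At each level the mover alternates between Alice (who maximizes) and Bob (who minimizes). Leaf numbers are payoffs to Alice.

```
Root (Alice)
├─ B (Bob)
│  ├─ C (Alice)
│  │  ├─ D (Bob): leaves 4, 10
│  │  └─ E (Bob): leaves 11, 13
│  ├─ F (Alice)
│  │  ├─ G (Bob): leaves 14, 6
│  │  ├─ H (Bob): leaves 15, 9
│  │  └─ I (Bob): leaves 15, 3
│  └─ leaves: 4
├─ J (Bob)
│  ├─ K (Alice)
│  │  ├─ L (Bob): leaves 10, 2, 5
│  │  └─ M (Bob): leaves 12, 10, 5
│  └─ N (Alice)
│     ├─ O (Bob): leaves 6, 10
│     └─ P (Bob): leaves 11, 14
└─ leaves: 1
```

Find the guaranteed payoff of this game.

D (Bob): min(4, 10) = 4
E (Bob): min(11, 13) = 11
C (Alice): max(4, 11) = 11
G (Bob): min(14, 6) = 6
H (Bob): min(15, 9) = 9
I (Bob): min(15, 3) = 3
F (Alice): max(6, 9, 3) = 9
B (Bob): min(11, 9, 4) = 4
L (Bob): min(10, 2, 5) = 2
M (Bob): min(12, 10, 5) = 5
K (Alice): max(2, 5) = 5
O (Bob): min(6, 10) = 6
P (Bob): min(11, 14) = 11
N (Alice): max(6, 11) = 11
J (Bob): min(5, 11) = 5
Root (Alice): max(4, 5, 1) = 5

5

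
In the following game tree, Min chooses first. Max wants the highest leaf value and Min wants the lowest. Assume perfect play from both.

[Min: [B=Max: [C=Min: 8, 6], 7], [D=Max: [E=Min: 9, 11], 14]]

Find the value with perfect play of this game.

C (Min): min(8, 6) = 6
B (Max): max(6, 7) = 7
E (Min): min(9, 11) = 9
D (Max): max(9, 14) = 14
Root (Min): min(7, 14) = 7

7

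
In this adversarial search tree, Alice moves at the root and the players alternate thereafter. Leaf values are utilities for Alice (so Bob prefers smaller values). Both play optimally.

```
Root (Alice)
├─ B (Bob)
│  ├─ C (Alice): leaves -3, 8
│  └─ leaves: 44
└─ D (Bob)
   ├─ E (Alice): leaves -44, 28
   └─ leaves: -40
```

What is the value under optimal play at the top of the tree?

C (Alice): max(-3, 8) = 8
B (Bob): min(8, 44) = 8
E (Alice): max(-44, 28) = 28
D (Bob): min(28, -40) = -40
Root (Alice): max(8, -40) = 8

8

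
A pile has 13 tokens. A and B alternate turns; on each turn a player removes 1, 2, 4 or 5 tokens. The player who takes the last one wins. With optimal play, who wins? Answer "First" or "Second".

Mark each pile size as W (mover wins) or L (mover loses):
i:   0  1  2  3  4  5  6  7  8  9 10 11 12 13
     L  W  W  L  W  W  L  W  W  L  W  W  L  W
Position 13 is W, so the first player wins.

First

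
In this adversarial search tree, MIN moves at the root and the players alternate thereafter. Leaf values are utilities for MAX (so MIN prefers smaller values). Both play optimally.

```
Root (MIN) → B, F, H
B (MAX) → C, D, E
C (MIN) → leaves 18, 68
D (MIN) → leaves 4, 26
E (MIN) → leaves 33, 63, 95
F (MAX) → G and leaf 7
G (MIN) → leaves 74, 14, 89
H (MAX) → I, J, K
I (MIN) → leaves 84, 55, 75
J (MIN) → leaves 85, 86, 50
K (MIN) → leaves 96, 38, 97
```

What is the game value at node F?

G: min(74, 14, 89) = 14
F: max(14, 7) = 14

14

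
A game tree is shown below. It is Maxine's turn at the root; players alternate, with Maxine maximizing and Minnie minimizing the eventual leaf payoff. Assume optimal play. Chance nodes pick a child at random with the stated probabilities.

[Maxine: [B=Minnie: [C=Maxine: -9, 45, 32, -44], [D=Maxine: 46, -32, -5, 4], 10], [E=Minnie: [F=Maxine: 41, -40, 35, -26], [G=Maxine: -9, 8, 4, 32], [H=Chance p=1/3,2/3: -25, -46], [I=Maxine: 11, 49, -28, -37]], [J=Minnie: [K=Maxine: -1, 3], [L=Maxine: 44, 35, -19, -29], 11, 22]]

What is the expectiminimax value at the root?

C (Maxine): max(-9, 45, 32, -44) = 45
D (Maxine): max(46, -32, -5, 4) = 46
B (Minnie): min(45, 46, 10) = 10
F (Maxine): max(41, -40, 35, -26) = 41
G (Maxine): max(-9, 8, 4, 32) = 32
H (Chance): 1/3·-25 + 2/3·-46 = -39
I (Maxine): max(11, 49, -28, -37) = 49
E (Minnie): min(41, 32, -39, 49) = -39
K (Maxine): max(-1, 3) = 3
L (Maxine): max(44, 35, -19, -29) = 44
J (Minnie): min(3, 44, 11, 22) = 3
Root (Maxine): max(10, -39, 3) = 10

10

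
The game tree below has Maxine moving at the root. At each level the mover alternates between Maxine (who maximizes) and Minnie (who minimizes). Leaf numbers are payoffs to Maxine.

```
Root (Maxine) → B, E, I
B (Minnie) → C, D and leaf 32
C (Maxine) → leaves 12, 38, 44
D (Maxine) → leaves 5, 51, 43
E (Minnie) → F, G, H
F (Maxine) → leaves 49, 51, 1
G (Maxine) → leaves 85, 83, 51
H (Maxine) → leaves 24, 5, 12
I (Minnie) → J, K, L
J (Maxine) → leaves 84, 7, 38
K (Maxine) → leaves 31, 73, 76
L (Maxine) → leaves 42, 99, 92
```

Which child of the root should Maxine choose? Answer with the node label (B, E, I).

I

C (Maxine): max(12, 38, 44) = 44
D (Maxine): max(5, 51, 43) = 51
B (Minnie): min(44, 51, 32) = 32
F (Maxine): max(49, 51, 1) = 51
G (Maxine): max(85, 83, 51) = 85
H (Maxine): max(24, 5, 12) = 24
E (Minnie): min(51, 85, 24) = 24
J (Maxine): max(84, 7, 38) = 84
K (Maxine): max(31, 73, 76) = 76
L (Maxine): max(42, 99, 92) = 99
I (Minnie): min(84, 76, 99) = 76
Root (Maxine): max(32, 24, 76) = 76
Maxine picks the child with the highest value: I (value 76).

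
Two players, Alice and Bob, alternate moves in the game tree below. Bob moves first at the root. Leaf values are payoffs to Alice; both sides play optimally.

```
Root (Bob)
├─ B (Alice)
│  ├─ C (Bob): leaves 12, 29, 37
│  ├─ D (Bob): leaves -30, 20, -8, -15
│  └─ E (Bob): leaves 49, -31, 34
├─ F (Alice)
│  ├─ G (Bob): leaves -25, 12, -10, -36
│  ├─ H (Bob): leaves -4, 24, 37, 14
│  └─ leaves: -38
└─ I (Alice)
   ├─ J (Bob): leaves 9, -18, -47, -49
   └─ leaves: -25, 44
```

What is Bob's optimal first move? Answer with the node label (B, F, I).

F

C (Bob): min(12, 29, 37) = 12
D (Bob): min(-30, 20, -8, -15) = -30
E (Bob): min(49, -31, 34) = -31
B (Alice): max(12, -30, -31) = 12
G (Bob): min(-25, 12, -10, -36) = -36
H (Bob): min(-4, 24, 37, 14) = -4
F (Alice): max(-36, -4, -38) = -4
J (Bob): min(9, -18, -47, -49) = -49
I (Alice): max(-49, -25, 44) = 44
Root (Bob): min(12, -4, 44) = -4
Bob picks the child with the lowest value: F (value -4).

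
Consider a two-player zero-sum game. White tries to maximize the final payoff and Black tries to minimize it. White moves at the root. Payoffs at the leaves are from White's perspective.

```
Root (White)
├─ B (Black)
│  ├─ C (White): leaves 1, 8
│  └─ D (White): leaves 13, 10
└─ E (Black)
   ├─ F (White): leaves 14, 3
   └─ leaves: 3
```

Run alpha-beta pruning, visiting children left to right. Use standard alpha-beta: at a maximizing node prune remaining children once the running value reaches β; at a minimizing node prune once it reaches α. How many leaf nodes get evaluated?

C [α=-∞,β=+∞]: v=8
D [α=-∞,β=8]: v=13 after child 1 ≥ β → β-cutoff, skip 1
B [α=-∞,β=+∞]: v=8
F [α=8,β=+∞]: v=14
E [α=8,β=+∞]: v=3
Root [α=-∞,β=+∞]: v=8
Leaves evaluated: 6 of 7.

6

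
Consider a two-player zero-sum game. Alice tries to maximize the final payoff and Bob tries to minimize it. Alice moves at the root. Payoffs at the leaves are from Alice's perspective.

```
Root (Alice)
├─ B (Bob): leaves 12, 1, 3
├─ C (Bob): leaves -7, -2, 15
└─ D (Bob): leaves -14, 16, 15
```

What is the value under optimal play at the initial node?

1

B (Bob): min(12, 1, 3) = 1
C (Bob): min(-7, -2, 15) = -7
D (Bob): min(-14, 16, 15) = -14
Root (Alice): max(1, -7, -14) = 1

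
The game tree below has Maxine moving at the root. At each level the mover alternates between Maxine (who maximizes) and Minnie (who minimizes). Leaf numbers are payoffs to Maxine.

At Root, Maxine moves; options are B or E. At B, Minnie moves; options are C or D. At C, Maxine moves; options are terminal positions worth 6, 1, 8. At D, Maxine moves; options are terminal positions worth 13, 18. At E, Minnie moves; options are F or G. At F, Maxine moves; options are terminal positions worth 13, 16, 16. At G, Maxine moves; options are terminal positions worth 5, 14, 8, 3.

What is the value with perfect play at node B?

8

C: max(6, 1, 8) = 8
D: max(13, 18) = 18
B: min(8, 18) = 8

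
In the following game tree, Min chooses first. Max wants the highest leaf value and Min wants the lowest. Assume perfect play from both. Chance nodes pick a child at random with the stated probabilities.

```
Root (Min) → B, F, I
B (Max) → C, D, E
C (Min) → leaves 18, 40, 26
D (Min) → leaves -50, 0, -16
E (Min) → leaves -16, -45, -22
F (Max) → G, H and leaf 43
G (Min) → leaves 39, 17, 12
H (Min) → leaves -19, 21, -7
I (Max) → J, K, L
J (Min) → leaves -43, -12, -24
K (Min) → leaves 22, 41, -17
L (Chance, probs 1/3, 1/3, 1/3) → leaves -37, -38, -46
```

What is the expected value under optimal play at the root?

C (Min): min(18, 40, 26) = 18
D (Min): min(-50, 0, -16) = -50
E (Min): min(-16, -45, -22) = -45
B (Max): max(18, -50, -45) = 18
G (Min): min(39, 17, 12) = 12
H (Min): min(-19, 21, -7) = -19
F (Max): max(12, -19, 43) = 43
J (Min): min(-43, -12, -24) = -43
K (Min): min(22, 41, -17) = -17
L (Chance): 1/3·-37 + 1/3·-38 + 1/3·-46 = -40.33
I (Max): max(-43, -17, -40.33) = -17
Root (Min): min(18, 43, -17) = -17

-17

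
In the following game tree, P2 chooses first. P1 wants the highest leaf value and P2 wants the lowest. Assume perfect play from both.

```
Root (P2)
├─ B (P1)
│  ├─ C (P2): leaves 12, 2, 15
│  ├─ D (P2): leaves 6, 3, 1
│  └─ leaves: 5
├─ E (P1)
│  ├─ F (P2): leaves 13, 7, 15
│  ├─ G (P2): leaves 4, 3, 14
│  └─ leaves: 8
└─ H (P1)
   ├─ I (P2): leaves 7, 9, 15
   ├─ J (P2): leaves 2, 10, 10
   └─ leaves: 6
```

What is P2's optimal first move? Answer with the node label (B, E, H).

B

C (P2): min(12, 2, 15) = 2
D (P2): min(6, 3, 1) = 1
B (P1): max(2, 1, 5) = 5
F (P2): min(13, 7, 15) = 7
G (P2): min(4, 3, 14) = 3
E (P1): max(7, 3, 8) = 8
I (P2): min(7, 9, 15) = 7
J (P2): min(2, 10, 10) = 2
H (P1): max(7, 2, 6) = 7
Root (P2): min(5, 8, 7) = 5
P2 picks the child with the lowest value: B (value 5).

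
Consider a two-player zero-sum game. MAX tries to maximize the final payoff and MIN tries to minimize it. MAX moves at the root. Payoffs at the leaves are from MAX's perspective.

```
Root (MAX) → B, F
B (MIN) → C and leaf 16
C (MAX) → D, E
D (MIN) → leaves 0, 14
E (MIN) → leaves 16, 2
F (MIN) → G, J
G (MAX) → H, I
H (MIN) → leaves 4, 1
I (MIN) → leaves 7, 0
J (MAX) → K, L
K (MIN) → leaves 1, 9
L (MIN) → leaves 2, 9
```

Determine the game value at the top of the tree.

D (MIN): min(0, 14) = 0
E (MIN): min(16, 2) = 2
C (MAX): max(0, 2) = 2
B (MIN): min(2, 16) = 2
H (MIN): min(4, 1) = 1
I (MIN): min(7, 0) = 0
G (MAX): max(1, 0) = 1
K (MIN): min(1, 9) = 1
L (MIN): min(2, 9) = 2
J (MAX): max(1, 2) = 2
F (MIN): min(1, 2) = 1
Root (MAX): max(2, 1) = 2

2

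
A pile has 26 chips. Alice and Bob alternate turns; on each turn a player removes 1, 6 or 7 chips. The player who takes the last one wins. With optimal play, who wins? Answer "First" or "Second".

Second

Positions where the player to move wins (W) vs loses (L):
i:   0  1  2  3  4  5  6  7  8  9 10 11 12 13 14 15 16 17 18 19 20 21 22 23 24 25 26
     L  W  L  W  L  W  W  W  W  W  W  W  L  W  L  W  L  W  W  W  W  W  W  W  L  W  L
Position 26 is L, so the second player wins.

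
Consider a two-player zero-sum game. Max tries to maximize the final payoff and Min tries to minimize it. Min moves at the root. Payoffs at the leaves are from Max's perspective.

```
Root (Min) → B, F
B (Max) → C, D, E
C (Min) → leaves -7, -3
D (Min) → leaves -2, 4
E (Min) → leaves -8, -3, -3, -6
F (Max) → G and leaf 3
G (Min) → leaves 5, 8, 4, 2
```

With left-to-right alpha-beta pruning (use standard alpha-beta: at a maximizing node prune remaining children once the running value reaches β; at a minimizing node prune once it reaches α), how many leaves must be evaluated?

9

C [α=-∞,β=+∞]: v=-7
D [α=-7,β=+∞]: v=-2
E [α=-2,β=+∞]: v=-8 after child 1 ≤ α → α-cutoff, skip 3
B [α=-∞,β=+∞]: v=-2
G [α=-∞,β=-2]: v=2
F [α=-∞,β=-2]: v=2 after child 1 ≥ β → β-cutoff, skip 1
Root [α=-∞,β=+∞]: v=-2
Leaves evaluated: 9 of 13.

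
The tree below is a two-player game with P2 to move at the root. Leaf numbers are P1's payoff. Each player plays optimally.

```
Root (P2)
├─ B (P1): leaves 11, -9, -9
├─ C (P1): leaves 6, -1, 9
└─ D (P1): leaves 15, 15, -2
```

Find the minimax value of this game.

9

B (P1): max(11, -9, -9) = 11
C (P1): max(6, -1, 9) = 9
D (P1): max(15, 15, -2) = 15
Root (P2): min(11, 9, 15) = 9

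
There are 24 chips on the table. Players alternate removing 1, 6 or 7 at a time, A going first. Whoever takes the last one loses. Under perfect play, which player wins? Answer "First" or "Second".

Compute winning (W) and losing (L) positions by backward induction:
i:   0  1  2  3  4  5  6  7  8  9 10 11 12 13 14 15 16 17 18 19 20 21 22 23 24
     W  L  W  L  W  L  W  W  W  W  W  W  W  L  W  L  W  L  W  W  W  W  W  W  W
Position 24 is W, so the first player wins.

First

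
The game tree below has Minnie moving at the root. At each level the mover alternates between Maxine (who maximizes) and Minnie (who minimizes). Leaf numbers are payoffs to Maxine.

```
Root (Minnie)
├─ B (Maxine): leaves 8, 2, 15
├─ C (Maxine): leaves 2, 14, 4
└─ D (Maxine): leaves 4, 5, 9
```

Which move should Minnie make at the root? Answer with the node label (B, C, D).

D

B (Maxine): max(8, 2, 15) = 15
C (Maxine): max(2, 14, 4) = 14
D (Maxine): max(4, 5, 9) = 9
Root (Minnie): min(15, 14, 9) = 9
Minnie picks the child with the lowest value: D (value 9).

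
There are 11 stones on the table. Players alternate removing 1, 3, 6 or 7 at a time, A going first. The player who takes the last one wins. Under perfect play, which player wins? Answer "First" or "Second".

W/L table (W = player to move can force a win):
i:   0  1  2  3  4  5  6  7  8  9 10 11
     L  W  L  W  L  W  W  W  W  W  W  W
Position 11 is W, so the first player wins.

First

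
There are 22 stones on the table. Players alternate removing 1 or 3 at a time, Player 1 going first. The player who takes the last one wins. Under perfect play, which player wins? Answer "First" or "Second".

Positions where the player to move wins (W) vs loses (L):
i:   0  1  2  3  4  5  6  7  8  9 10 11 12 13 14 15 16 17 18 19 20 21 22
     L  W  L  W  L  W  L  W  L  W  L  W  L  W  L  W  L  W  L  W  L  W  L
Position 22 is L, so the second player wins.

Second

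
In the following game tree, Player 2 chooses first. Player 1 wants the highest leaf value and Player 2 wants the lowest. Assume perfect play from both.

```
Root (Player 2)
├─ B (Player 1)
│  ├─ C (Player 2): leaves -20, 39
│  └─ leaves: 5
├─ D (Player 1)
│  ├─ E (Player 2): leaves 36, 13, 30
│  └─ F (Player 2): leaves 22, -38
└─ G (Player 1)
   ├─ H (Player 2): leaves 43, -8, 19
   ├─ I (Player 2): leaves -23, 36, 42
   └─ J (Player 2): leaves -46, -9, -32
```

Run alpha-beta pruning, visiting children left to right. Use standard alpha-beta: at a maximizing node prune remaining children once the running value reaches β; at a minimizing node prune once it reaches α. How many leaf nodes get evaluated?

11

C [α=-∞,β=+∞]: v=-20
B [α=-∞,β=+∞]: v=5
E [α=-∞,β=5]: v=13
D [α=-∞,β=5]: v=13 after child 1 ≥ β → β-cutoff, skip 1
H [α=-∞,β=5]: v=-8
I [α=-8,β=5]: v=-23 after child 1 ≤ α → α-cutoff, skip 2
J [α=-8,β=5]: v=-46 after child 1 ≤ α → α-cutoff, skip 2
G [α=-∞,β=5]: v=-8
Root [α=-∞,β=+∞]: v=-8
Leaves evaluated: 11 of 17.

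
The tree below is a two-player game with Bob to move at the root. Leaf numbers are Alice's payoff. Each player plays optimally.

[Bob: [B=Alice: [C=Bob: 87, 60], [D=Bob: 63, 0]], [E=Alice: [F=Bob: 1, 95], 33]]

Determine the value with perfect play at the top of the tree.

33

C (Bob): min(87, 60) = 60
D (Bob): min(63, 0) = 0
B (Alice): max(60, 0) = 60
F (Bob): min(1, 95) = 1
E (Alice): max(1, 33) = 33
Root (Bob): min(60, 33) = 33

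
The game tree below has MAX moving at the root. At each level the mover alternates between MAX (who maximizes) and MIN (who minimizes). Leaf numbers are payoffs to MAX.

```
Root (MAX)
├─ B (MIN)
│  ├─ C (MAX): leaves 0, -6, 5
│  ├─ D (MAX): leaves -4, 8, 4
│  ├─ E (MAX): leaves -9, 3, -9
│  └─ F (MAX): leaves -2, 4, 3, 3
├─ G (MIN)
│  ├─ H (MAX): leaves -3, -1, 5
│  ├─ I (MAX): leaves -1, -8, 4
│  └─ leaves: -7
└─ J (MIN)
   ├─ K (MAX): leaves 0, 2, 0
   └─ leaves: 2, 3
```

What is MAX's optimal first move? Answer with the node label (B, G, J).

C (MAX): max(0, -6, 5) = 5
D (MAX): max(-4, 8, 4) = 8
E (MAX): max(-9, 3, -9) = 3
F (MAX): max(-2, 4, 3, 3) = 4
B (MIN): min(5, 8, 3, 4) = 3
H (MAX): max(-3, -1, 5) = 5
I (MAX): max(-1, -8, 4) = 4
G (MIN): min(5, 4, -7) = -7
K (MAX): max(0, 2, 0) = 2
J (MIN): min(2, 2, 3) = 2
Root (MAX): max(3, -7, 2) = 3
MAX picks the child with the highest value: B (value 3).

B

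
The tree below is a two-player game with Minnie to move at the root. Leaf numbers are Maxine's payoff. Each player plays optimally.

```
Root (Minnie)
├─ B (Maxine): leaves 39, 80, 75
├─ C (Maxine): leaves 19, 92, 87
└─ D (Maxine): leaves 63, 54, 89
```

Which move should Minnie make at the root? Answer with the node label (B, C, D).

B

B (Maxine): max(39, 80, 75) = 80
C (Maxine): max(19, 92, 87) = 92
D (Maxine): max(63, 54, 89) = 89
Root (Minnie): min(80, 92, 89) = 80
Minnie picks the child with the lowest value: B (value 80).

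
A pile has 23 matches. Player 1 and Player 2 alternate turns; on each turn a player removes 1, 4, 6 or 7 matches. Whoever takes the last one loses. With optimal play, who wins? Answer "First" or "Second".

First

W/L table (W = player to move can force a win):
i:   0  1  2  3  4  5  6  7  8  9 10 11 12 13 14 15 16 17 18 19 20 21 22 23
     W  L  W  L  W  W  L  W  W  W  W  L  W  W  L  W  L  W  W  L  W  W  W  W
Position 23 is W, so the first player wins.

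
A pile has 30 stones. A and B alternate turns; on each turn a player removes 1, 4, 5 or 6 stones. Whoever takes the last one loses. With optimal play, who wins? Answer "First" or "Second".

Positions where the player to move wins (W) vs loses (L):
i:   0  1  2  3  4  5  6  7  8  9 10 11 12 13 14 15 16 17 18 19 20 21 22 23 24 25 26 27 28 29 30
     W  L  W  L  W  W  W  W  W  W  L  W  L  W  W  W  W  W  W  L  W  L  W  W  W  W  W  W  L  W  L
Position 30 is L, so the second player wins.

Second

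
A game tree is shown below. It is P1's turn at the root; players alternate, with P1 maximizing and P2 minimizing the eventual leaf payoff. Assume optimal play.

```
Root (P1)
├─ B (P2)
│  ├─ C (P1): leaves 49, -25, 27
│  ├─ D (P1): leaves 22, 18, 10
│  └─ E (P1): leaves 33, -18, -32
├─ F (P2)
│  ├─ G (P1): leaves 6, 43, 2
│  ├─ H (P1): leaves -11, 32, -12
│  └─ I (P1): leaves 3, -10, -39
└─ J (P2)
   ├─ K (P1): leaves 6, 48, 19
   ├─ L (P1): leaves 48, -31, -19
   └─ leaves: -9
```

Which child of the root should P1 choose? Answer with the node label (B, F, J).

C (P1): max(49, -25, 27) = 49
D (P1): max(22, 18, 10) = 22
E (P1): max(33, -18, -32) = 33
B (P2): min(49, 22, 33) = 22
G (P1): max(6, 43, 2) = 43
H (P1): max(-11, 32, -12) = 32
I (P1): max(3, -10, -39) = 3
F (P2): min(43, 32, 3) = 3
K (P1): max(6, 48, 19) = 48
L (P1): max(48, -31, -19) = 48
J (P2): min(48, 48, -9) = -9
Root (P1): max(22, 3, -9) = 22
P1 picks the child with the highest value: B (value 22).

B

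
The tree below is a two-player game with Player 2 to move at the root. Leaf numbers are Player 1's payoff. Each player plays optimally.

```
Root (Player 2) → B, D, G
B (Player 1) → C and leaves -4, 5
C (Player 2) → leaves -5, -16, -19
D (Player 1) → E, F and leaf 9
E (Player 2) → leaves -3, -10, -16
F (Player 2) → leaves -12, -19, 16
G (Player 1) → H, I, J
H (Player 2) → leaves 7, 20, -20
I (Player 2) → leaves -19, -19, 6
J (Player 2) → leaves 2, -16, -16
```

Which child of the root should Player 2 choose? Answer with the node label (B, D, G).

C (Player 2): min(-5, -16, -19) = -19
B (Player 1): max(-19, -4, 5) = 5
E (Player 2): min(-3, -10, -16) = -16
F (Player 2): min(-12, -19, 16) = -19
D (Player 1): max(-16, -19, 9) = 9
H (Player 2): min(7, 20, -20) = -20
I (Player 2): min(-19, -19, 6) = -19
J (Player 2): min(2, -16, -16) = -16
G (Player 1): max(-20, -19, -16) = -16
Root (Player 2): min(5, 9, -16) = -16
Player 2 picks the child with the lowest value: G (value -16).

G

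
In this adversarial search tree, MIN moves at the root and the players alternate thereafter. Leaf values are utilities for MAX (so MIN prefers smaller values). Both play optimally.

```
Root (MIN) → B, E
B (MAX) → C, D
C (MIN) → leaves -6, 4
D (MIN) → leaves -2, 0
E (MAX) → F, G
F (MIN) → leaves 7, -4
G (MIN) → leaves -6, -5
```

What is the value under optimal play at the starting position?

C (MIN): min(-6, 4) = -6
D (MIN): min(-2, 0) = -2
B (MAX): max(-6, -2) = -2
F (MIN): min(7, -4) = -4
G (MIN): min(-6, -5) = -6
E (MAX): max(-4, -6) = -4
Root (MIN): min(-2, -4) = -4

-4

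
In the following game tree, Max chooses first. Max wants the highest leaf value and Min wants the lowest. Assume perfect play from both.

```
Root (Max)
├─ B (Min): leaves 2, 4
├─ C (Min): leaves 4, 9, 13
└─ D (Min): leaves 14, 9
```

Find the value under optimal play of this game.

B (Min): min(2, 4) = 2
C (Min): min(4, 9, 13) = 4
D (Min): min(14, 9) = 9
Root (Max): max(2, 4, 9) = 9

9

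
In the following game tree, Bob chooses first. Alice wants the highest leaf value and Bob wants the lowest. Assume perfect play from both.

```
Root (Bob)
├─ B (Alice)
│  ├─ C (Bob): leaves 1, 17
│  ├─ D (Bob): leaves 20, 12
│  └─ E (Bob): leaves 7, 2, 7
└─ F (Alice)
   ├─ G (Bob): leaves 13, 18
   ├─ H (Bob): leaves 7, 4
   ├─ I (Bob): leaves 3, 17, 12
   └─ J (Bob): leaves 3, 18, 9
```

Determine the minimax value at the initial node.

12

C (Bob): min(1, 17) = 1
D (Bob): min(20, 12) = 12
E (Bob): min(7, 2, 7) = 2
B (Alice): max(1, 12, 2) = 12
G (Bob): min(13, 18) = 13
H (Bob): min(7, 4) = 4
I (Bob): min(3, 17, 12) = 3
J (Bob): min(3, 18, 9) = 3
F (Alice): max(13, 4, 3, 3) = 13
Root (Bob): min(12, 13) = 12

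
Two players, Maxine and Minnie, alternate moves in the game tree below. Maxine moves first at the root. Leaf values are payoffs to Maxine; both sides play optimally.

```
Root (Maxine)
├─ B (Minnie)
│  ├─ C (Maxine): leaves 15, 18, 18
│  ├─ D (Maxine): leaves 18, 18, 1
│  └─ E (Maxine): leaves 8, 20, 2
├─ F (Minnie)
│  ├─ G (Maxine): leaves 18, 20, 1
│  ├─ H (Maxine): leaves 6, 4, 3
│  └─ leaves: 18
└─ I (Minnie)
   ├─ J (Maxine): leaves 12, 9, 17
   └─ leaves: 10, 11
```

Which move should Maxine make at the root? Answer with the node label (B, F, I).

B

C (Maxine): max(15, 18, 18) = 18
D (Maxine): max(18, 18, 1) = 18
E (Maxine): max(8, 20, 2) = 20
B (Minnie): min(18, 18, 20) = 18
G (Maxine): max(18, 20, 1) = 20
H (Maxine): max(6, 4, 3) = 6
F (Minnie): min(20, 6, 18) = 6
J (Maxine): max(12, 9, 17) = 17
I (Minnie): min(17, 10, 11) = 10
Root (Maxine): max(18, 6, 10) = 18
Maxine picks the child with the highest value: B (value 18).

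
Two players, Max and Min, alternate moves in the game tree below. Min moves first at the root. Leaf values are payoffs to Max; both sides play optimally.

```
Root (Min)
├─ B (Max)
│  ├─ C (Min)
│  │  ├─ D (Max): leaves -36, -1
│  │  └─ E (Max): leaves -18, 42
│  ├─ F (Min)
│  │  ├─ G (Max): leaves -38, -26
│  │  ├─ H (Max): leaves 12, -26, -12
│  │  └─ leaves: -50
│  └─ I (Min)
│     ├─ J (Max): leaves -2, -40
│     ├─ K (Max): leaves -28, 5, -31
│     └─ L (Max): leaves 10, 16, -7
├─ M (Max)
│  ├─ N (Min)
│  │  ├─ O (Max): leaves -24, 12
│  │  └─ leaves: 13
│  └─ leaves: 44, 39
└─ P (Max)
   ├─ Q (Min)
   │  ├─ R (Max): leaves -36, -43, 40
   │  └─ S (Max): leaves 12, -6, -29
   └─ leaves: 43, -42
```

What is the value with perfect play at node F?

-50

G: max(-38, -26) = -26
H: max(12, -26, -12) = 12
F: min(-26, 12, -50) = -50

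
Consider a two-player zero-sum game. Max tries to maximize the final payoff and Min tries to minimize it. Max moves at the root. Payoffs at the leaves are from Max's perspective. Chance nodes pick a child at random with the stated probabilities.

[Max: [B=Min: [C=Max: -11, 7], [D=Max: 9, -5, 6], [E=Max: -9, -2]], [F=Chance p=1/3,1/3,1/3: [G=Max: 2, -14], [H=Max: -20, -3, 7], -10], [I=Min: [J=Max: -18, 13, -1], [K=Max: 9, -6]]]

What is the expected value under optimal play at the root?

C (Max): max(-11, 7) = 7
D (Max): max(9, -5, 6) = 9
E (Max): max(-9, -2) = -2
B (Min): min(7, 9, -2) = -2
G (Max): max(2, -14) = 2
H (Max): max(-20, -3, 7) = 7
F (Chance): 1/3·2 + 1/3·7 + 1/3·-10 = -0.33
J (Max): max(-18, 13, -1) = 13
K (Max): max(9, -6) = 9
I (Min): min(13, 9) = 9
Root (Max): max(-2, -0.33, 9) = 9

9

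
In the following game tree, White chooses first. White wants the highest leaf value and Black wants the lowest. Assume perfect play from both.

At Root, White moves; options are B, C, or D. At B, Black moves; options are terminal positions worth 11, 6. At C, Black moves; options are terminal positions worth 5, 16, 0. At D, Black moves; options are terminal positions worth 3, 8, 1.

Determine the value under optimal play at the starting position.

6

B (Black): min(11, 6) = 6
C (Black): min(5, 16, 0) = 0
D (Black): min(3, 8, 1) = 1
Root (White): max(6, 0, 1) = 6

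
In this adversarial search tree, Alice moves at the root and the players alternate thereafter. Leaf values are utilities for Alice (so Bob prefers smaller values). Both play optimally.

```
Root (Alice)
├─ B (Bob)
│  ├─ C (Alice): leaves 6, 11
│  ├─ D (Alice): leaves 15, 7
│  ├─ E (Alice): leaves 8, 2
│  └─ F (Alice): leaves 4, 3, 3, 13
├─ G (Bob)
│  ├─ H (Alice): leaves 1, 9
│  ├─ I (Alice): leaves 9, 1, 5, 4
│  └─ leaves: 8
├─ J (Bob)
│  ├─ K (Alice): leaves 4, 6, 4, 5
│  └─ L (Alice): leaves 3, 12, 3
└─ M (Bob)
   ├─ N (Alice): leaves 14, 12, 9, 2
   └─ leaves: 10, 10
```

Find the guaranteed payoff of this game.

C (Alice): max(6, 11) = 11
D (Alice): max(15, 7) = 15
E (Alice): max(8, 2) = 8
F (Alice): max(4, 3, 3, 13) = 13
B (Bob): min(11, 15, 8, 13) = 8
H (Alice): max(1, 9) = 9
I (Alice): max(9, 1, 5, 4) = 9
G (Bob): min(9, 9, 8) = 8
K (Alice): max(4, 6, 4, 5) = 6
L (Alice): max(3, 12, 3) = 12
J (Bob): min(6, 12) = 6
N (Alice): max(14, 12, 9, 2) = 14
M (Bob): min(14, 10, 10) = 10
Root (Alice): max(8, 8, 6, 10) = 10

10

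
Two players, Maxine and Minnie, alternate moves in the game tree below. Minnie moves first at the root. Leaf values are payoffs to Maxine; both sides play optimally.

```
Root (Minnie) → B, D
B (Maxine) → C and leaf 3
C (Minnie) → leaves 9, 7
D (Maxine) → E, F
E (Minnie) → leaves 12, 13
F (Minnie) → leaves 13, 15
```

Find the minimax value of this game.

C (Minnie): min(9, 7) = 7
B (Maxine): max(7, 3) = 7
E (Minnie): min(12, 13) = 12
F (Minnie): min(13, 15) = 13
D (Maxine): max(12, 13) = 13
Root (Minnie): min(7, 13) = 7

7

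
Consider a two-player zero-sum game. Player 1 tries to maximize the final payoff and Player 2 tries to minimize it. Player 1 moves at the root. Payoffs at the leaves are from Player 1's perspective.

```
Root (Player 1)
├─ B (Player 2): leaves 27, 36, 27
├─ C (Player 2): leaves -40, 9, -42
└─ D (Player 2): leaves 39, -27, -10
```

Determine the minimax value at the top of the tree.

B (Player 2): min(27, 36, 27) = 27
C (Player 2): min(-40, 9, -42) = -42
D (Player 2): min(39, -27, -10) = -27
Root (Player 1): max(27, -42, -27) = 27

27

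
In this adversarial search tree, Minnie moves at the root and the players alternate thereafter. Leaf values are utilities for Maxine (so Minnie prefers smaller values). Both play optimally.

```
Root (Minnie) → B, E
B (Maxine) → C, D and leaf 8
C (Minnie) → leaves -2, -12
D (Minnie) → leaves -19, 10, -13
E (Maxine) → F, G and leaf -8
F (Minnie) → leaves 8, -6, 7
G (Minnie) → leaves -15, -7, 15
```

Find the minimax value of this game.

C (Minnie): min(-2, -12) = -12
D (Minnie): min(-19, 10, -13) = -19
B (Maxine): max(-12, -19, 8) = 8
F (Minnie): min(8, -6, 7) = -6
G (Minnie): min(-15, -7, 15) = -15
E (Maxine): max(-6, -15, -8) = -6
Root (Minnie): min(8, -6) = -6

-6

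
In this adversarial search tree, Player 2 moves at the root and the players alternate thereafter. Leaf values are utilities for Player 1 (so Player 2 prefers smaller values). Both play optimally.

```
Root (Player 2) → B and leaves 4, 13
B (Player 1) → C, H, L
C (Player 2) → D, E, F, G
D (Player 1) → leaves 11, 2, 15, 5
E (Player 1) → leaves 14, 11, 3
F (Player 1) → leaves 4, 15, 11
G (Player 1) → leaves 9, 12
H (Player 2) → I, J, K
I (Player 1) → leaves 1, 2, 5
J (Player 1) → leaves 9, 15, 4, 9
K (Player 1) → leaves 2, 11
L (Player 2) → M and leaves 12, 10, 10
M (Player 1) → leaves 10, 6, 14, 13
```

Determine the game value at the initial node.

D (Player 1): max(11, 2, 15, 5) = 15
E (Player 1): max(14, 11, 3) = 14
F (Player 1): max(4, 15, 11) = 15
G (Player 1): max(9, 12) = 12
C (Player 2): min(15, 14, 15, 12) = 12
I (Player 1): max(1, 2, 5) = 5
J (Player 1): max(9, 15, 4, 9) = 15
K (Player 1): max(2, 11) = 11
H (Player 2): min(5, 15, 11) = 5
M (Player 1): max(10, 6, 14, 13) = 14
L (Player 2): min(14, 12, 10, 10) = 10
B (Player 1): max(12, 5, 10) = 12
Root (Player 2): min(12, 4, 13) = 4

4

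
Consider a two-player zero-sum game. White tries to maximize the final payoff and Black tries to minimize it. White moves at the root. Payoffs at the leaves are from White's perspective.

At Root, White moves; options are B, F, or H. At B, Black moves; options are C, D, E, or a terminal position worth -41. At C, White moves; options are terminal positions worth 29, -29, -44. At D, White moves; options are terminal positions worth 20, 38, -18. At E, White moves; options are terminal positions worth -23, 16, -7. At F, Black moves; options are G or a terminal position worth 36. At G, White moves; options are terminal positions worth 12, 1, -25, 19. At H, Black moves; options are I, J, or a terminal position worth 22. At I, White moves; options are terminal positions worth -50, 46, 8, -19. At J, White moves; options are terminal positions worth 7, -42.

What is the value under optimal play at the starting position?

C (White): max(29, -29, -44) = 29
D (White): max(20, 38, -18) = 38
E (White): max(-23, 16, -7) = 16
B (Black): min(29, 38, 16, -41) = -41
G (White): max(12, 1, -25, 19) = 19
F (Black): min(19, 36) = 19
I (White): max(-50, 46, 8, -19) = 46
J (White): max(7, -42) = 7
H (Black): min(46, 7, 22) = 7
Root (White): max(-41, 19, 7) = 19

19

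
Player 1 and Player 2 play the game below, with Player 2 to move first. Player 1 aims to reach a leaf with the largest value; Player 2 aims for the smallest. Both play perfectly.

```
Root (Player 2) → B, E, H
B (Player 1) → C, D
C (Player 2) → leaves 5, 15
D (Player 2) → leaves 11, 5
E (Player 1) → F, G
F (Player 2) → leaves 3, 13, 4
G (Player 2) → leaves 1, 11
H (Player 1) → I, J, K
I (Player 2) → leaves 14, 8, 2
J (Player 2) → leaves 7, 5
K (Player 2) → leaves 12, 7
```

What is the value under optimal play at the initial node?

3

C (Player 2): min(5, 15) = 5
D (Player 2): min(11, 5) = 5
B (Player 1): max(5, 5) = 5
F (Player 2): min(3, 13, 4) = 3
G (Player 2): min(1, 11) = 1
E (Player 1): max(3, 1) = 3
I (Player 2): min(14, 8, 2) = 2
J (Player 2): min(7, 5) = 5
K (Player 2): min(12, 7) = 7
H (Player 1): max(2, 5, 7) = 7
Root (Player 2): min(5, 3, 7) = 3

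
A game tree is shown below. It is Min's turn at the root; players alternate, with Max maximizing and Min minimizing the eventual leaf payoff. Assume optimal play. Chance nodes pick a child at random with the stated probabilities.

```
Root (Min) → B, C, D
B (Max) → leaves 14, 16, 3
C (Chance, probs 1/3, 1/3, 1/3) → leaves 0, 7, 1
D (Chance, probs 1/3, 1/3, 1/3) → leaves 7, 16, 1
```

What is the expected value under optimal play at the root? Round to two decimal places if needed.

B (Max): max(14, 16, 3) = 16
C (Chance): 1/3·0 + 1/3·7 + 1/3·1 = 2.67
D (Chance): 1/3·7 + 1/3·16 + 1/3·1 = 8
Root (Min): min(16, 2.67, 8) = 2.67

2.67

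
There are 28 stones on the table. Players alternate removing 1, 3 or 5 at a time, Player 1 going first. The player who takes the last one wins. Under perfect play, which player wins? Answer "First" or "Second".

Mark each pile size as W (mover wins) or L (mover loses):
i:   0  1  2  3  4  5  6  7  8  9 10 11 12 13 14 15 16 17 18 19 20 21 22 23 24 25 26 27 28
     L  W  L  W  L  W  L  W  L  W  L  W  L  W  L  W  L  W  L  W  L  W  L  W  L  W  L  W  L
Position 28 is L, so the second player wins.

Second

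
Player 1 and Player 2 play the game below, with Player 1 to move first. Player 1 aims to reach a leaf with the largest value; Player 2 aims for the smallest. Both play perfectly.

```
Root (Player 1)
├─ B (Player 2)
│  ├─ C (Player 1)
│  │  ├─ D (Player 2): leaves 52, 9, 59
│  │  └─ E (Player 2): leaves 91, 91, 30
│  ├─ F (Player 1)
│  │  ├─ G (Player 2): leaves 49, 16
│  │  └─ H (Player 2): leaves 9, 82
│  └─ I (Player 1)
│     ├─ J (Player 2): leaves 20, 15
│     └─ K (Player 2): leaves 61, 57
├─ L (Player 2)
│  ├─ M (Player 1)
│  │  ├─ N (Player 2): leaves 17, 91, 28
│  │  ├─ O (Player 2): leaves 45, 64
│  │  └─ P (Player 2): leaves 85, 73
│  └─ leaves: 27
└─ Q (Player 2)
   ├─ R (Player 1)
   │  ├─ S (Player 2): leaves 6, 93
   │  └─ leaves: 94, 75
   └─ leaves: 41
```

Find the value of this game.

41

D (Player 2): min(52, 9, 59) = 9
E (Player 2): min(91, 91, 30) = 30
C (Player 1): max(9, 30) = 30
G (Player 2): min(49, 16) = 16
H (Player 2): min(9, 82) = 9
F (Player 1): max(16, 9) = 16
J (Player 2): min(20, 15) = 15
K (Player 2): min(61, 57) = 57
I (Player 1): max(15, 57) = 57
B (Player 2): min(30, 16, 57) = 16
N (Player 2): min(17, 91, 28) = 17
O (Player 2): min(45, 64) = 45
P (Player 2): min(85, 73) = 73
M (Player 1): max(17, 45, 73) = 73
L (Player 2): min(73, 27) = 27
S (Player 2): min(6, 93) = 6
R (Player 1): max(6, 94, 75) = 94
Q (Player 2): min(94, 41) = 41
Root (Player 1): max(16, 27, 41) = 41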